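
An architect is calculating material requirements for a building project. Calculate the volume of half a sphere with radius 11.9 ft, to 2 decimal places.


Shape: hemisphere (half of a sphere)
Radius r = 11.9 ft
Formula: V = (1/2) * (4/3) * pi * r^3 = (2/3) * pi * r^3
r^3 = 1685.159
(2/3) * 1685.159 = 1123.439333
V = 1123.439333 * pi
V = 3529.39
3529.39 ft^3


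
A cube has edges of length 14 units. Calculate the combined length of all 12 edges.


Shape: cube
Side s = 14 units
A cube has 12 edges, all equal.
Formula: total edge length = 12 * s
Total = 12 * 14
Total = 168
168 units


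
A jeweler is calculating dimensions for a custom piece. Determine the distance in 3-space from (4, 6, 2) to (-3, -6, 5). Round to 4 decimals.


3D distance between two points
P1 = (4, 6, 2), P2 = (-3, -6, 5)
Formula: d = sqrt((x2-x1)^2 + (y2-y1)^2 + (z2-z1)^2)
dx = -3 - 4 = -7
dy = -6 - 6 = -12
dz = 5 - 2 = 3
dx^2 + dy^2 + dz^2 = 49 + 144 + 9 = 202
d = sqrt(202)
d = 14.2127
14.2127 units


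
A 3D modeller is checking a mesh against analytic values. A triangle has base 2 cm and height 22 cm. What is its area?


Shape: triangle
Base b = 2 cm, Height h = 22 cm
Formula: A = (1/2) * b * h
A = 0.5 * 2 * 22
A = 0.5 * 44
A = 22
22 cm^2


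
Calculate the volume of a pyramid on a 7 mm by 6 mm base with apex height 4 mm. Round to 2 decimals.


Shape: rectangular pyramid
Base: 7 mm x 6 mm, Height h = 4 mm
Formula: V = (1/3) * base_area * h
base_area = 7 * 6 = 42
base_area * h = 42 * 4 = 168
V = 168 / 3
V = 56
56 mm^3


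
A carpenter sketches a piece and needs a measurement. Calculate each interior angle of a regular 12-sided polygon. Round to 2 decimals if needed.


Shape: regular dodecagon (12 sides)
Formula: interior angle = (n - 2) * 180 / n
(n - 2) = 10
(n - 2) * 180 = 1800
angle = 1800 / 12
angle = 150
150 degrees


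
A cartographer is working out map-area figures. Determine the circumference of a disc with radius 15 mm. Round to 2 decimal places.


Shape: circle
Radius r = 15 mm
Formula: C = 2 * pi * r
C = 2 * pi * 15
C = 30 * pi
C = 94.25
94.25 mm


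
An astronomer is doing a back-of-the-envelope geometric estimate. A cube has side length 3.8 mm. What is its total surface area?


Shape: cube
Side s = 3.8 mm
A cube has 6 square faces.
Formula: SA = 6 * s^2
s^2 = 14.44
SA = 6 * 14.44
SA = 86.64
86.64 mm^2


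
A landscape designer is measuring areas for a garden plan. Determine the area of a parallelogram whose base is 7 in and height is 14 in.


Shape: parallelogram
Base b = 7 in, Height h = 14 in
Formula: A = b * h
A = 7 * 14
A = 98
98 in^2


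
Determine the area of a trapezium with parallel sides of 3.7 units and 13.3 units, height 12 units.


Shape: trapezoid
Parallel sides a = 3.7 units, b = 13.3 units; Height h = 12 units
Formula: A = (a + b) * h / 2
a + b = 3.7 + 13.3 = 17
A = 17 * 12 / 2
A = 204 / 2
A = 102
102 units^2


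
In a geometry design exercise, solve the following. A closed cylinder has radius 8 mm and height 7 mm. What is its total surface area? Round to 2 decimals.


Shape: closed cylinder
Radius r = 8 mm, Height h = 7 mm
Formula: SA = 2*pi*r^2 + 2*pi*r*h = 2*pi*r*(r + h)
r + h = 15
2 * r * (r + h) = 2 * 8 * 15 = 240
SA = 240 * pi
SA = 753.98
753.98 mm^2


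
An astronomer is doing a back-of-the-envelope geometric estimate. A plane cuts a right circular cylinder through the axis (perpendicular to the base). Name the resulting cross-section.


Solid: right circular cylinder
Cutting plane: through the axis (perpendicular to the base)
Visualize the intersection of the plane with the solid's surface.
The boundary of the cut region is a rectangle.
rectangle


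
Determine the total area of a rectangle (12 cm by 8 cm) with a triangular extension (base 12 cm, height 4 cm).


Composite shape: rectangle + triangle
Rectangle area = 12 * 8 = 96
Triangle area = 0.5 * 12 * 4 = 24
Total = 96 + 24
Total = 120
120 cm^2


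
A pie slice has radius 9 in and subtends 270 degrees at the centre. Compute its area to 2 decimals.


Shape: circular sector
Radius r = 9 in, Angle = 270 degrees
Formula: A = (angle/360) * pi * r^2
r^2 = 81
Fraction of circle = 270/360
A = (270/360) * pi * 81
A = 60.75 * pi
A = 190.85
190.85 in^2


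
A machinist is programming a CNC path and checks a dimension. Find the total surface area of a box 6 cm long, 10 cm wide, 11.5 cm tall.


Shape: rectangular prism
l = 6 cm, w = 10 cm, h = 11.5 cm
Formula: SA = 2(lw + lh + wh)
lw = 60, lh = 69, wh = 115
lw + lh + wh = 244
SA = 2 * 244
SA = 488
488 cm^2


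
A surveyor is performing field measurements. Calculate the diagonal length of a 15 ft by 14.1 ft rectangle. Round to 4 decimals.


Shape: rectangle (diagonal via Pythagoras)
Sides: 15 ft and 14.1 ft
Formula: d = sqrt(l^2 + w^2)
l^2 = 225, w^2 = 198.81
l^2 + w^2 = 423.81
d = sqrt(423.81)
d = 20.5866
20.5866 ft


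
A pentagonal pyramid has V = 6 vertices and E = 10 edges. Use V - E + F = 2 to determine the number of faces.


Polyhedron: pentagonal pyramid
Euler's formula for convex polyhedra: V - E + F = 2
Given: V = 6 vertices and E = 10 edges
Solve for F:
F = 2 + E - V = 2 + 10 - 6 = 6
6 faces


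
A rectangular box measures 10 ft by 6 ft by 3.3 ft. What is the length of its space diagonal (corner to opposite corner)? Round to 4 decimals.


Shape: rectangular box (space diagonal)
l = 10 ft, w = 6 ft, h = 3.3 ft
Visualize: the diagonal of the base, then a right triangle with that diagonal and the height.
Formula: d = sqrt(l^2 + w^2 + h^2)
l^2 + w^2 + h^2 = 100 + 36 + 10.89 = 146.89
d = sqrt(146.89)
d = 12.1198
12.1198 ft


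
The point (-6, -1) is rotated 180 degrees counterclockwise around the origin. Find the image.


Transformation: rotation about the origin
Original point: (-6, -1)
Rule for 180 deg: (x, y) -> (-x, -y)
Apply: (-6, -1) -> (6, 1)
(6, 1)


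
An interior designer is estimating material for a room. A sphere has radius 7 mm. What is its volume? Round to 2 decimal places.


Shape: sphere
Radius r = 7 mm
Formula: V = (4/3) * pi * r^3
r^3 = 343
(4/3) * 343 = 457.333333
V = 457.333333 * pi
V = 1436.76
1436.76 mm^3


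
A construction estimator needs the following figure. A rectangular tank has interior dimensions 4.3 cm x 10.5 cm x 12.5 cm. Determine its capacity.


Shape: rectangular prism
l = 4.3 cm, w = 10.5 cm, h = 12.5 cm
Formula: V = l * w * h
V = 4.3 * 10.5 * 12.5
V = 45.15 * 12.5
V = 564.375
564.375 cm^3


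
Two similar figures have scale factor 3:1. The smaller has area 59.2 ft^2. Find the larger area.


Linear scale factor k = 3
Original area = 59.2 ft^2
Rule: under a linear scaling by k, areas scale by k^2.
k^2 = 3^2 = 9
New area = 59.2 * 9
New area = 532.8
532.8 ft^2


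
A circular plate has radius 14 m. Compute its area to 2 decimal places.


Shape: circle
Radius r = 14 m
Formula: A = pi * r^2
r^2 = 14^2 = 196
A = pi * 196
A = 615.75
615.75 m^2


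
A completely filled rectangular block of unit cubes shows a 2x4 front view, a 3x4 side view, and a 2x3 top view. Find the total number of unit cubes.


Orthographic views of a solid rectangular block:
Front view 2 x 4 -> length = 2, height = 4
Side view 3 x 4 -> width = 3, height = 4 (consistent)
Top view 2 x 3 -> confirms length = 2, width = 3
The block is 2 x 3 x 4.
Total unit cubes = 2 * 3 * 4 = 24
24 unit cubes


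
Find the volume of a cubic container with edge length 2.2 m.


Shape: cube
Side s = 2.2 m
Formula: V = s^3
V = 2.2 * 2.2 * 2.2
V = 4.84 * 2.2
V = 10.648
10.648 m^3


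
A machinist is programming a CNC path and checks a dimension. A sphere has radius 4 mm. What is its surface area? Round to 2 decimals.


Shape: sphere
Radius r = 4 mm
Formula: SA = 4 * pi * r^2
r^2 = 16
SA = 4 * pi * 16
SA = 64 * pi
SA = 201.06
201.06 mm^2


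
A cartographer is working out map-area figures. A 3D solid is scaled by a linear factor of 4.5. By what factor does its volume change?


Linear scale factor k = 4.5
Rule: under a linear scaling by k, volumes scale by k^3.
k^3 = 4.5 * 4.5 * 4.5
k^3 = 20.25 * 4.5
k^3 = 91.125
Volume scales by a factor of 91.125.
91.125 (dimensionless)


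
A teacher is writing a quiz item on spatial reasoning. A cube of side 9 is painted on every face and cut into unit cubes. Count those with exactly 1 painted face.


Large cube: 9 x 9 x 9, cut into unit cubes.
n = 9, so n - 2 = 7
Cubes with 1 painted face lie in the interior of each face.
A cube has 6 faces; each contributes (n - 2)^2 = 49 such cubes.
Count = 6 * 49 = 294
294 unit cubes


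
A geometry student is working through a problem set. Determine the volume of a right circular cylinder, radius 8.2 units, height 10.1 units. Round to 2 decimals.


Shape: cylinder
Radius r = 8.2 units, Height h = 10.1 units
Formula: V = pi * r^2 * h
r^2 = 67.24
V = pi * 67.24 * 10.1
V = 679.124 * pi
V = 2133.53
2133.53 units^3


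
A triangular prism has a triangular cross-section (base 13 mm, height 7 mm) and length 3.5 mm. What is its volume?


Shape: triangular prism
Triangle base = 13 mm, triangle height = 7 mm, prism length L = 3.5 mm
Formula: V = (1/2 * b * h_tri) * L
Cross-section area = 0.5 * 13 * 7 = 45.5
V = 45.5 * 3.5
V = 159.25
159.25 mm^3


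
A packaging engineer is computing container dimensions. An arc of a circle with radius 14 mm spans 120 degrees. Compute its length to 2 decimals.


Shape: circular arc
Radius r = 14 mm, Angle = 120 degrees
Formula: L = (angle/360) * 2 * pi * r
2 * pi * r = 28 * pi
L = (120/360) * 28 * pi
L = 9.333333 * pi
L = 29.32
29.32 mm


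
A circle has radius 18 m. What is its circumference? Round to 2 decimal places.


Shape: circle
Radius r = 18 m
Formula: C = 2 * pi * r
C = 2 * pi * 18
C = 36 * pi
C = 113.1
113.1 m


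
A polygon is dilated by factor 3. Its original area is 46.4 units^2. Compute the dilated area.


Linear scale factor k = 3
Original area = 46.4 units^2
Rule: under a linear scaling by k, areas scale by k^2.
k^2 = 3^2 = 9
New area = 46.4 * 9
New area = 417.6
417.6 units^2


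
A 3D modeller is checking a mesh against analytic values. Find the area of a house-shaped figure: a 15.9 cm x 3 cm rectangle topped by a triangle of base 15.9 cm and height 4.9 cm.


Composite shape: rectangle + triangle
Rectangle area = 15.9 * 3 = 47.7
Triangle area = 0.5 * 15.9 * 4.9 = 38.955
Total = 47.7 + 38.955
Total = 86.655
86.655 cm^2


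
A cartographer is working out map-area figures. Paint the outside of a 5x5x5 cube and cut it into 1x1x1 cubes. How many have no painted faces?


Large cube: 5 x 5 x 5, cut into unit cubes.
n = 5, so n - 2 = 3
Unpainted cubes form the interior (n - 2)^3 block.
(n - 2)^3 = 3^3 = 27
27 unit cubes


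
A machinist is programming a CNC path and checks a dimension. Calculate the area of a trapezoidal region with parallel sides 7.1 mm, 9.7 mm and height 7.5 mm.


Shape: trapezoid
Parallel sides a = 7.1 mm, b = 9.7 mm; Height h = 7.5 mm
Formula: A = (a + b) * h / 2
a + b = 7.1 + 9.7 = 16.8
A = 16.8 * 7.5 / 2
A = 126 / 2
A = 63
63 mm^2


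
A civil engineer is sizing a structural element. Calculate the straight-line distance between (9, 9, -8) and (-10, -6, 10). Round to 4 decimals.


3D distance between two points
P1 = (9, 9, -8), P2 = (-10, -6, 10)
Formula: d = sqrt((x2-x1)^2 + (y2-y1)^2 + (z2-z1)^2)
dx = -10 - 9 = -19
dy = -6 - 9 = -15
dz = 10 - -8 = 18
dx^2 + dy^2 + dz^2 = 361 + 225 + 324 = 910
d = sqrt(910)
d = 30.1662
30.1662 units


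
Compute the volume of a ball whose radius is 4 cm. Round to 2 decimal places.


Shape: sphere
Radius r = 4 cm
Formula: V = (4/3) * pi * r^3
r^3 = 64
(4/3) * 64 = 85.333333
V = 85.333333 * pi
V = 268.08
268.08 cm^3


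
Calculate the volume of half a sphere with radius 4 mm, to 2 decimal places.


Shape: hemisphere (half of a sphere)
Radius r = 4 mm
Formula: V = (1/2) * (4/3) * pi * r^3 = (2/3) * pi * r^3
r^3 = 64
(2/3) * 64 = 42.666667
V = 42.666667 * pi
V = 134.04
134.04 mm^3


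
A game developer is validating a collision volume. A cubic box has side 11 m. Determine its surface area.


Shape: cube
Side s = 11 m
A cube has 6 square faces.
Formula: SA = 6 * s^2
s^2 = 121
SA = 6 * 121
SA = 726
726 m^2


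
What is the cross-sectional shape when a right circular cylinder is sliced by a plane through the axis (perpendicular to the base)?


Solid: right circular cylinder
Cutting plane: through the axis (perpendicular to the base)
Visualize the intersection of the plane with the solid's surface.
The boundary of the cut region is a rectangle.
rectangle


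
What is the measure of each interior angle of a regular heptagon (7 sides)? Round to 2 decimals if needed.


Shape: regular heptagon (7 sides)
Formula: interior angle = (n - 2) * 180 / n
(n - 2) = 5
(n - 2) * 180 = 900
angle = 900 / 7
angle = 128.57
128.57 degrees


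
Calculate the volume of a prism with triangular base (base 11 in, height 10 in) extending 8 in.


Shape: triangular prism
Triangle base = 11 in, triangle height = 10 in, prism length L = 8 in
Formula: V = (1/2 * b * h_tri) * L
Cross-section area = 0.5 * 11 * 10 = 55
V = 55 * 8
V = 440
440 in^3


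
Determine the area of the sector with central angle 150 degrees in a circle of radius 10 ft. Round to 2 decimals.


Shape: circular sector
Radius r = 10 ft, Angle = 150 degrees
Formula: A = (angle/360) * pi * r^2
r^2 = 100
Fraction of circle = 150/360
A = (150/360) * pi * 100
A = 41.666667 * pi
A = 130.9
130.9 ft^2


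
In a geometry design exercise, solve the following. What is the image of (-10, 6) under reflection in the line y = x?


Transformation: reflection
Original point: (-10, 6)
Rule for reflection over y = x: (x, y) -> (y, x)
Apply: (-10, 6) -> (6, -10)
(6, -10)


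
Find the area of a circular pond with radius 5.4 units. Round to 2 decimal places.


Shape: circle
Radius r = 5.4 units
Formula: A = pi * r^2
r^2 = 5.4^2 = 29.16
A = pi * 29.16
A = 91.61
91.61 units^2


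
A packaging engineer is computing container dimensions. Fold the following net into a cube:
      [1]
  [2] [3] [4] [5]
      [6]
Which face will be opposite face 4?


Net: cross layout. Take square 3 as the base (bottom).
Fold the four squares in the horizontal row up around 3: 2 -> left, 4 -> right, 5 wraps to the top.
Fold 1 and 6 up from 3: 1 -> back, 6 -> front.
Opposite pairs are therefore: (1, 6), (2, 4), (3, 5).
Face 4 is opposite face 2.
face 2


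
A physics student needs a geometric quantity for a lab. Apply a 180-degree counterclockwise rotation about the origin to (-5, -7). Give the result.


Transformation: rotation about the origin
Original point: (-5, -7)
Rule for 180 deg: (x, y) -> (-x, -y)
Apply: (-5, -7) -> (5, 7)
(5, 7)


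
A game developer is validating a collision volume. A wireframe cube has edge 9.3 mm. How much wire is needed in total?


Shape: cube
Side s = 9.3 mm
A cube has 12 edges, all equal.
Formula: total edge length = 12 * s
Total = 12 * 9.3
Total = 111.6
111.6 mm


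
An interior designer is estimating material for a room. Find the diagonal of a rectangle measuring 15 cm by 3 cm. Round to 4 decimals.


Shape: rectangle (diagonal via Pythagoras)
Sides: 15 cm and 3 cm
Formula: d = sqrt(l^2 + w^2)
l^2 = 225, w^2 = 9
l^2 + w^2 = 234
d = sqrt(234)
d = 15.2971
15.2971 cm


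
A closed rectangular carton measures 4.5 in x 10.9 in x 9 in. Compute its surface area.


Shape: rectangular prism
l = 4.5 in, w = 10.9 in, h = 9 in
Formula: SA = 2(lw + lh + wh)
lw = 49.05, lh = 40.5, wh = 98.1
lw + lh + wh = 187.65
SA = 2 * 187.65
SA = 375.3
375.3 in^2


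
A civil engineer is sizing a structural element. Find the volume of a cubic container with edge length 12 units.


Shape: cube
Side s = 12 units
Formula: V = s^3
V = 12 * 12 * 12
V = 144 * 12
V = 1728
1728 units^3


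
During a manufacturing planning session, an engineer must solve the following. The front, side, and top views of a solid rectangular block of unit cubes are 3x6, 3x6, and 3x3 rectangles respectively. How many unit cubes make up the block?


Orthographic views of a solid rectangular block:
Front view 3 x 6 -> length = 3, height = 6
Side view 3 x 6 -> width = 3, height = 6 (consistent)
Top view 3 x 3 -> confirms length = 3, width = 3
The block is 3 x 3 x 6.
Total unit cubes = 3 * 3 * 6 = 54
54 unit cubes


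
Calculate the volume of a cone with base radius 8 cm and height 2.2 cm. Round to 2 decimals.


Shape: cone
Radius r = 8 cm, Height h = 2.2 cm
Formula: V = (1/3) * pi * r^2 * h
r^2 = 64
pi * r^2 * h = pi * 64 * 2.2 = 140.8 * pi
V = 140.8 * pi / 3
V = 147.45
147.45 cm^3


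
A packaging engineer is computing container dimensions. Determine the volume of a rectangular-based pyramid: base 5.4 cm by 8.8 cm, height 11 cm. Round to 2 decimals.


Shape: rectangular pyramid
Base: 5.4 cm x 8.8 cm, Height h = 11 cm
Formula: V = (1/3) * base_area * h
base_area = 5.4 * 8.8 = 47.52
base_area * h = 47.52 * 11 = 522.72
V = 522.72 / 3
V = 174.24
174.24 cm^3


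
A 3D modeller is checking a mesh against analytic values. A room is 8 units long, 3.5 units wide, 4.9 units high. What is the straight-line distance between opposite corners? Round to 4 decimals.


Shape: rectangular box (space diagonal)
l = 8 units, w = 3.5 units, h = 4.9 units
Visualize: the diagonal of the base, then a right triangle with that diagonal and the height.
Formula: d = sqrt(l^2 + w^2 + h^2)
l^2 + w^2 + h^2 = 64 + 12.25 + 24.01 = 100.26
d = sqrt(100.26)
d = 10.013
10.013 units


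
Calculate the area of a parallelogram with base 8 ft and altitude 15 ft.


Shape: parallelogram
Base b = 8 ft, Height h = 15 ft
Formula: A = b * h
A = 8 * 15
A = 120
120 ft^2


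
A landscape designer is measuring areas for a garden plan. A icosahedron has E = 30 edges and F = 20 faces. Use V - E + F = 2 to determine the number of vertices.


Polyhedron: icosahedron
Euler's formula for convex polyhedra: V - E + F = 2
Given: E = 30 edges and F = 20 faces
Solve for V:
V = 2 + E - F = 2 + 30 - 20 = 12
12 vertices


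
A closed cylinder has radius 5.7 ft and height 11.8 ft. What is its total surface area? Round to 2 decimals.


Shape: closed cylinder
Radius r = 5.7 ft, Height h = 11.8 ft
Formula: SA = 2*pi*r^2 + 2*pi*r*h = 2*pi*r*(r + h)
r + h = 17.5
2 * r * (r + h) = 2 * 5.7 * 17.5 = 199.5
SA = 199.5 * pi
SA = 626.75
626.75 ft^2


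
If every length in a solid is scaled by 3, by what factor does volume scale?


Linear scale factor k = 3
Rule: under a linear scaling by k, volumes scale by k^3.
k^3 = 3 * 3 * 3
k^3 = 9 * 3
k^3 = 27
Volume scales by a factor of 27.
27 (dimensionless)


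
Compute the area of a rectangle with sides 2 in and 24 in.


Shape: rectangle
Length l = 2 in, Width w = 24 in
Formula: A = l * w
A = 2 * 24
A = 48
48 in^2


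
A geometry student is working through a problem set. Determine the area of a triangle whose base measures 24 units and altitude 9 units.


Shape: triangle
Base b = 24 units, Height h = 9 units
Formula: A = (1/2) * b * h
A = 0.5 * 24 * 9
A = 0.5 * 216
A = 108
108 units^2


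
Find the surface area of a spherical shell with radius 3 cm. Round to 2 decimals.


Shape: sphere
Radius r = 3 cm
Formula: SA = 4 * pi * r^2
r^2 = 9
SA = 4 * pi * 9
SA = 36 * pi
SA = 113.1
113.1 cm^2


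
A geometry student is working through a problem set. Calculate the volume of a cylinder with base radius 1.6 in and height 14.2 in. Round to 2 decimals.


Shape: cylinder
Radius r = 1.6 in, Height h = 14.2 in
Formula: V = pi * r^2 * h
r^2 = 2.56
V = pi * 2.56 * 14.2
V = 36.352 * pi
V = 114.2
114.2 in^3


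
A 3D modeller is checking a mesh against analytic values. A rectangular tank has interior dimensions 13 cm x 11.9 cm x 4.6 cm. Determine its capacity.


Shape: rectangular prism
l = 13 cm, w = 11.9 cm, h = 4.6 cm
Formula: V = l * w * h
V = 13 * 11.9 * 4.6
V = 154.7 * 4.6
V = 711.62
711.62 cm^3


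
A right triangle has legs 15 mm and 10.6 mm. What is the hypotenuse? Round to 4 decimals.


Shape: right triangle
Legs a = 15 mm, b = 10.6 mm
Formula: c = sqrt(a^2 + b^2)
a^2 = 225, b^2 = 112.36
a^2 + b^2 = 337.36
c = sqrt(337.36)
c = 18.3674
18.3674 mm


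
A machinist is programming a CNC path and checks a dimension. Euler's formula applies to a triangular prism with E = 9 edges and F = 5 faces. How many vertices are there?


Polyhedron: triangular prism
Euler's formula for convex polyhedra: V - E + F = 2
Given: E = 9 edges and F = 5 faces
Solve for V:
V = 2 + E - F = 2 + 9 - 5 = 6
6 vertices


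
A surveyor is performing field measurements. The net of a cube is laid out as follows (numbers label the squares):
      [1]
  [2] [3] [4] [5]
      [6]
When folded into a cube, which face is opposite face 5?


Net: cross layout. Take square 3 as the base (bottom).
Fold the four squares in the horizontal row up around 3: 2 -> left, 4 -> right, 5 wraps to the top.
Fold 1 and 6 up from 3: 1 -> back, 6 -> front.
Opposite pairs are therefore: (1, 6), (2, 4), (3, 5).
Face 5 is opposite face 3.
face 3


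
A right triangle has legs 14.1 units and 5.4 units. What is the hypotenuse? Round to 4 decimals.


Shape: right triangle
Legs a = 14.1 units, b = 5.4 units
Formula: c = sqrt(a^2 + b^2)
a^2 = 198.81, b^2 = 29.16
a^2 + b^2 = 227.97
c = sqrt(227.97)
c = 15.0987
15.0987 units


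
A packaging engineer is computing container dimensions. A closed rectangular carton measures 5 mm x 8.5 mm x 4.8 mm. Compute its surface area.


Shape: rectangular prism
l = 5 mm, w = 8.5 mm, h = 4.8 mm
Formula: SA = 2(lw + lh + wh)
lw = 42.5, lh = 24, wh = 40.8
lw + lh + wh = 107.3
SA = 2 * 107.3
SA = 214.6
214.6 mm^2


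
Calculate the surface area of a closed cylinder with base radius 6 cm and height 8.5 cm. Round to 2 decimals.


Shape: closed cylinder
Radius r = 6 cm, Height h = 8.5 cm
Formula: SA = 2*pi*r^2 + 2*pi*r*h = 2*pi*r*(r + h)
r + h = 14.5
2 * r * (r + h) = 2 * 6 * 14.5 = 174
SA = 174 * pi
SA = 546.64
546.64 cm^2


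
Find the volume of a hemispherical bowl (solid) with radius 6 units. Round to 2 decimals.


Shape: hemisphere (half of a sphere)
Radius r = 6 units
Formula: V = (1/2) * (4/3) * pi * r^3 = (2/3) * pi * r^3
r^3 = 216
(2/3) * 216 = 144
V = 144 * pi
V = 452.39
452.39 units^3


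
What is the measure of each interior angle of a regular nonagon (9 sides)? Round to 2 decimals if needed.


Shape: regular nonagon (9 sides)
Formula: interior angle = (n - 2) * 180 / n
(n - 2) = 7
(n - 2) * 180 = 1260
angle = 1260 / 9
angle = 140
140 degrees


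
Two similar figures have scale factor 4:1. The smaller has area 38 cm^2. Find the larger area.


Linear scale factor k = 4
Original area = 38 cm^2
Rule: under a linear scaling by k, areas scale by k^2.
k^2 = 4^2 = 16
New area = 38 * 16
New area = 608
608 cm^2


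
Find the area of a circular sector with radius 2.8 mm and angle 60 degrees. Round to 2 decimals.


Shape: circular sector
Radius r = 2.8 mm, Angle = 60 degrees
Formula: A = (angle/360) * pi * r^2
r^2 = 7.84
Fraction of circle = 60/360
A = (60/360) * pi * 7.84
A = 1.306667 * pi
A = 4.11
4.11 mm^2


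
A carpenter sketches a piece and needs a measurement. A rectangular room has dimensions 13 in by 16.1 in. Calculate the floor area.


Shape: rectangle
Length l = 13 in, Width w = 16.1 in
Formula: A = l * w
A = 13 * 16.1
A = 209.3
209.3 in^2


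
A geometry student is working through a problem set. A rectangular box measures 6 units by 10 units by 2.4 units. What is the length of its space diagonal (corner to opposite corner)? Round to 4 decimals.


Shape: rectangular box (space diagonal)
l = 6 units, w = 10 units, h = 2.4 units
Visualize: the diagonal of the base, then a right triangle with that diagonal and the height.
Formula: d = sqrt(l^2 + w^2 + h^2)
l^2 + w^2 + h^2 = 36 + 100 + 5.76 = 141.76
d = sqrt(141.76)
d = 11.9063
11.9063 units


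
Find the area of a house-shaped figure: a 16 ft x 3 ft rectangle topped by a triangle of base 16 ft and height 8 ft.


Composite shape: rectangle + triangle
Rectangle area = 16 * 3 = 48
Triangle area = 0.5 * 16 * 8 = 64
Total = 48 + 64
Total = 112
112 ft^2


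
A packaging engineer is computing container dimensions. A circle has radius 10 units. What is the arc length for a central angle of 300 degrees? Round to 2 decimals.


Shape: circular arc
Radius r = 10 units, Angle = 300 degrees
Formula: L = (angle/360) * 2 * pi * r
2 * pi * r = 20 * pi
L = (300/360) * 20 * pi
L = 16.666667 * pi
L = 52.36
52.36 units


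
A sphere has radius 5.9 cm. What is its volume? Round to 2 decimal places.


Shape: sphere
Radius r = 5.9 cm
Formula: V = (4/3) * pi * r^3
r^3 = 205.379
(4/3) * 205.379 = 273.838667
V = 273.838667 * pi
V = 860.29
860.29 cm^3


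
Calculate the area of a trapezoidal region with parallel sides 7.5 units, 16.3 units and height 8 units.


Shape: trapezoid
Parallel sides a = 7.5 units, b = 16.3 units; Height h = 8 units
Formula: A = (a + b) * h / 2
a + b = 7.5 + 16.3 = 23.8
A = 23.8 * 8 / 2
A = 190.4 / 2
A = 95.2
95.2 units^2


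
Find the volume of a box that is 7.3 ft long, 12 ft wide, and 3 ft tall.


Shape: rectangular prism
l = 7.3 ft, w = 12 ft, h = 3 ft
Formula: V = l * w * h
V = 7.3 * 12 * 3
V = 87.6 * 3
V = 262.8
262.8 ft^3


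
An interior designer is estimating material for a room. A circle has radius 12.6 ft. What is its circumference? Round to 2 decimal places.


Shape: circle
Radius r = 12.6 ft
Formula: C = 2 * pi * r
C = 2 * pi * 12.6
C = 25.2 * pi
C = 79.17
79.17 ft


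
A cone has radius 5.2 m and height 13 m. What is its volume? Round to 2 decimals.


Shape: cone
Radius r = 5.2 m, Height h = 13 m
Formula: V = (1/3) * pi * r^2 * h
r^2 = 27.04
pi * r^2 * h = pi * 27.04 * 13 = 351.52 * pi
V = 351.52 * pi / 3
V = 368.11
368.11 m^3


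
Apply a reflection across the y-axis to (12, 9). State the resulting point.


Transformation: reflection
Original point: (12, 9)
Rule for reflection over the y-axis: (x, y) -> (-x, y)
Apply: (12, 9) -> (-12, 9)
(-12, 9)


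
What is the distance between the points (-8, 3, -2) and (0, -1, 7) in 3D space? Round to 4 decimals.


3D distance between two points
P1 = (-8, 3, -2), P2 = (0, -1, 7)
Formula: d = sqrt((x2-x1)^2 + (y2-y1)^2 + (z2-z1)^2)
dx = 0 - -8 = 8
dy = -1 - 3 = -4
dz = 7 - -2 = 9
dx^2 + dy^2 + dz^2 = 64 + 16 + 81 = 161
d = sqrt(161)
d = 12.6886
12.6886 units


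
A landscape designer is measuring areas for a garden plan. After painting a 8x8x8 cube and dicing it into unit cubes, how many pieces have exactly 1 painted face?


Large cube: 8 x 8 x 8, cut into unit cubes.
n = 8, so n - 2 = 6
Cubes with 1 painted face lie in the interior of each face.
A cube has 6 faces; each contributes (n - 2)^2 = 36 such cubes.
Count = 6 * 36 = 216
216 unit cubes


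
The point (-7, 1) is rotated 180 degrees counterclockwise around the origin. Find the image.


Transformation: rotation about the origin
Original point: (-7, 1)
Rule for 180 deg: (x, y) -> (-x, -y)
Apply: (-7, 1) -> (7, -1)
(7, -1)


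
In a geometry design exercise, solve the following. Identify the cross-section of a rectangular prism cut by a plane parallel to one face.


Solid: rectangular prism
Cutting plane: parallel to one face
Visualize the intersection of the plane with the solid's surface.
The boundary of the cut region is a rectangle.
rectangle


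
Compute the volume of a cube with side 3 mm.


Shape: cube
Side s = 3 mm
Formula: V = s^3
V = 3 * 3 * 3
V = 9 * 3
V = 27
27 mm^3


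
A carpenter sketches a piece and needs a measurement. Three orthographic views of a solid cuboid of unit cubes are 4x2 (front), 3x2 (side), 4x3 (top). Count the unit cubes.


Orthographic views of a solid rectangular block:
Front view 4 x 2 -> length = 4, height = 2
Side view 3 x 2 -> width = 3, height = 2 (consistent)
Top view 4 x 3 -> confirms length = 4, width = 3
The block is 4 x 3 x 2.
Total unit cubes = 4 * 3 * 2 = 24
24 unit cubes


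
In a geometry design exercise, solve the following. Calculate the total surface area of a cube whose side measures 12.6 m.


Shape: cube
Side s = 12.6 m
A cube has 6 square faces.
Formula: SA = 6 * s^2
s^2 = 158.76
SA = 6 * 158.76
SA = 952.56
952.56 m^2


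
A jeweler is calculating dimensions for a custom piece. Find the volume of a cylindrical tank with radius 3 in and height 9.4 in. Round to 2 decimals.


Shape: cylinder
Radius r = 3 in, Height h = 9.4 in
Formula: V = pi * r^2 * h
r^2 = 9
V = pi * 9 * 9.4
V = 84.6 * pi
V = 265.78
265.78 in^3


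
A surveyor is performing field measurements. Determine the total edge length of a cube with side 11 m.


Shape: cube
Side s = 11 m
A cube has 12 edges, all equal.
Formula: total edge length = 12 * s
Total = 12 * 11
Total = 132
132 m


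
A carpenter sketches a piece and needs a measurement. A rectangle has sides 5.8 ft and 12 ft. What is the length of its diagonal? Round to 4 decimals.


Shape: rectangle (diagonal via Pythagoras)
Sides: 5.8 ft and 12 ft
Formula: d = sqrt(l^2 + w^2)
l^2 = 33.64, w^2 = 144
l^2 + w^2 = 177.64
d = sqrt(177.64)
d = 13.3282
13.3282 ft


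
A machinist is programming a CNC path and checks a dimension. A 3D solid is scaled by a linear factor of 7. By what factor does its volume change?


Linear scale factor k = 7
Rule: under a linear scaling by k, volumes scale by k^3.
k^3 = 7 * 7 * 7
k^3 = 49 * 7
k^3 = 343
Volume scales by a factor of 343.
343 (dimensionless)


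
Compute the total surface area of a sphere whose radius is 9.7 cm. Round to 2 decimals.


Shape: sphere
Radius r = 9.7 cm
Formula: SA = 4 * pi * r^2
r^2 = 94.09
SA = 4 * pi * 94.09
SA = 376.36 * pi
SA = 1182.37
1182.37 cm^2


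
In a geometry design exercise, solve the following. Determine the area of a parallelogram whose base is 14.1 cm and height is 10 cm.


Shape: parallelogram
Base b = 14.1 cm, Height h = 10 cm
Formula: A = b * h
A = 14.1 * 10
A = 141
141 cm^2


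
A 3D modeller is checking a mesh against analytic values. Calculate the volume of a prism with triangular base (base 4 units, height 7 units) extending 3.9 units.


Shape: triangular prism
Triangle base = 4 units, triangle height = 7 units, prism length L = 3.9 units
Formula: V = (1/2 * b * h_tri) * L
Cross-section area = 0.5 * 4 * 7 = 14
V = 14 * 3.9
V = 54.6
54.6 units^3


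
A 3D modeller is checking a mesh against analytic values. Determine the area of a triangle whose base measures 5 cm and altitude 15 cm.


Shape: triangle
Base b = 5 cm, Height h = 15 cm
Formula: A = (1/2) * b * h
A = 0.5 * 5 * 15
A = 0.5 * 75
A = 37.5
37.5 cm^2


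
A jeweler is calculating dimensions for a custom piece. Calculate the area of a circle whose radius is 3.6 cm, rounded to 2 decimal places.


Shape: circle
Radius r = 3.6 cm
Formula: A = pi * r^2
r^2 = 3.6^2 = 12.96
A = pi * 12.96
A = 40.72
40.72 cm^2


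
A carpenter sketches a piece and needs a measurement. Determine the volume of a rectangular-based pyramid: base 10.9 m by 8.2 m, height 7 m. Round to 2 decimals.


Shape: rectangular pyramid
Base: 10.9 m x 8.2 m, Height h = 7 m
Formula: V = (1/3) * base_area * h
base_area = 10.9 * 8.2 = 89.38
base_area * h = 89.38 * 7 = 625.66
V = 625.66 / 3
V = 208.55
208.55 m^3


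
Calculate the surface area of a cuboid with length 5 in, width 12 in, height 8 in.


Shape: rectangular prism
l = 5 in, w = 12 in, h = 8 in
Formula: SA = 2(lw + lh + wh)
lw = 60, lh = 40, wh = 96
lw + lh + wh = 196
SA = 2 * 196
SA = 392
392 in^2


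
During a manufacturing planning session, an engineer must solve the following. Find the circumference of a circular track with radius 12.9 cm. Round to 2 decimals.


Shape: circle
Radius r = 12.9 cm
Formula: C = 2 * pi * r
C = 2 * pi * 12.9
C = 25.8 * pi
C = 81.05
81.05 cm


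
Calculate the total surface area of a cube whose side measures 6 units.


Shape: cube
Side s = 6 units
A cube has 6 square faces.
Formula: SA = 6 * s^2
s^2 = 36
SA = 6 * 36
SA = 216
216 units^2


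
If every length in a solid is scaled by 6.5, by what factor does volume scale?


Linear scale factor k = 6.5
Rule: under a linear scaling by k, volumes scale by k^3.
k^3 = 6.5 * 6.5 * 6.5
k^3 = 42.25 * 6.5
k^3 = 274.625
Volume scales by a factor of 274.625.
274.625 (dimensionless)


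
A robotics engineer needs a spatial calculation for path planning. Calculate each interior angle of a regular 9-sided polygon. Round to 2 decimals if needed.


Shape: regular nonagon (9 sides)
Formula: interior angle = (n - 2) * 180 / n
(n - 2) = 7
(n - 2) * 180 = 1260
angle = 1260 / 9
angle = 140
140 degrees


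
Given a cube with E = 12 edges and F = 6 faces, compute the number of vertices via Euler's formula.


Polyhedron: cube
Euler's formula for convex polyhedra: V - E + F = 2
Given: E = 12 edges and F = 6 faces
Solve for V:
V = 2 + E - F = 2 + 12 - 6 = 8
8 vertices


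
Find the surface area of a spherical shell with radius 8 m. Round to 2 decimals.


Shape: sphere
Radius r = 8 m
Formula: SA = 4 * pi * r^2
r^2 = 64
SA = 4 * pi * 64
SA = 256 * pi
SA = 804.25
804.25 m^2


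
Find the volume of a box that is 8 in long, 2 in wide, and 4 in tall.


Shape: rectangular prism
l = 8 in, w = 2 in, h = 4 in
Formula: V = l * w * h
V = 8 * 2 * 4
V = 16 * 4
V = 64
64 in^3


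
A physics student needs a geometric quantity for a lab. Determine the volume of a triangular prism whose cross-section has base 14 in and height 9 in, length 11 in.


Shape: triangular prism
Triangle base = 14 in, triangle height = 9 in, prism length L = 11 in
Formula: V = (1/2 * b * h_tri) * L
Cross-section area = 0.5 * 14 * 9 = 63
V = 63 * 11
V = 693
693 in^3


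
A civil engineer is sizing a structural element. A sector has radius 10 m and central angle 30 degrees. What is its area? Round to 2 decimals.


Shape: circular sector
Radius r = 10 m, Angle = 30 degrees
Formula: A = (angle/360) * pi * r^2
r^2 = 100
Fraction of circle = 30/360
A = (30/360) * pi * 100
A = 8.333333 * pi
A = 26.18
26.18 m^2


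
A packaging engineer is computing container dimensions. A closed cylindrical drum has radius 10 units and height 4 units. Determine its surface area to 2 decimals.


Shape: closed cylinder
Radius r = 10 units, Height h = 4 units
Formula: SA = 2*pi*r^2 + 2*pi*r*h = 2*pi*r*(r + h)
r + h = 14
2 * r * (r + h) = 2 * 10 * 14 = 280
SA = 280 * pi
SA = 879.65
879.65 units^2


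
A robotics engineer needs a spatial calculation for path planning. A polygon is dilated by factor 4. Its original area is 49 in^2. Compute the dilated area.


Linear scale factor k = 4
Original area = 49 in^2
Rule: under a linear scaling by k, areas scale by k^2.
k^2 = 4^2 = 16
New area = 49 * 16
New area = 784
784 in^2


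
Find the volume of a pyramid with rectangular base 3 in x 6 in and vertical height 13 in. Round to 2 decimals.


Shape: rectangular pyramid
Base: 3 in x 6 in, Height h = 13 in
Formula: V = (1/3) * base_area * h
base_area = 3 * 6 = 18
base_area * h = 18 * 13 = 234
V = 234 / 3
V = 78
78 in^3


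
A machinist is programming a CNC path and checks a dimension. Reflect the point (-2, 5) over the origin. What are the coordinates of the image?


Transformation: reflection
Original point: (-2, 5)
Rule for reflection through the origin: (x, y) -> (-x, -y)
Apply: (-2, 5) -> (2, -5)
(2, -5)


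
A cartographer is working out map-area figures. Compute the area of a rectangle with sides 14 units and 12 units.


Shape: rectangle
Length l = 14 units, Width w = 12 units
Formula: A = l * w
A = 14 * 12
A = 168
168 units^2


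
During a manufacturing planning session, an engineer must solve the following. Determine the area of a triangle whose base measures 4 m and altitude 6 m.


Shape: triangle
Base b = 4 m, Height h = 6 m
Formula: A = (1/2) * b * h
A = 0.5 * 4 * 6
A = 0.5 * 24
A = 12
12 m^2


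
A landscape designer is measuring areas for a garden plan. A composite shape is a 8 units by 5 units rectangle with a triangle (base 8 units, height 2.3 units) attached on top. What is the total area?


Composite shape: rectangle + triangle
Rectangle area = 8 * 5 = 40
Triangle area = 0.5 * 8 * 2.3 = 9.2
Total = 40 + 9.2
Total = 49.2
49.2 units^2


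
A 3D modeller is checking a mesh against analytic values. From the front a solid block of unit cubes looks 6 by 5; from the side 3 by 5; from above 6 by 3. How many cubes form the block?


Orthographic views of a solid rectangular block:
Front view 6 x 5 -> length = 6, height = 5
Side view 3 x 5 -> width = 3, height = 5 (consistent)
Top view 6 x 3 -> confirms length = 6, width = 3
The block is 6 x 3 x 5.
Total unit cubes = 6 * 3 * 5 = 90
90 unit cubes


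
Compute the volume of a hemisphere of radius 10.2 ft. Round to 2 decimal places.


Shape: hemisphere (half of a sphere)
Radius r = 10.2 ft
Formula: V = (1/2) * (4/3) * pi * r^3 = (2/3) * pi * r^3
r^3 = 1061.208
(2/3) * 1061.208 = 707.472
V = 707.472 * pi
V = 2222.59
2222.59 ft^3


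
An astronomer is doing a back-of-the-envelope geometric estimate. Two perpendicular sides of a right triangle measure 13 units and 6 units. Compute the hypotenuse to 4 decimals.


Shape: right triangle
Legs a = 13 units, b = 6 units
Formula: c = sqrt(a^2 + b^2)
a^2 = 169, b^2 = 36
a^2 + b^2 = 205
c = sqrt(205)
c = 14.3178
14.3178 units


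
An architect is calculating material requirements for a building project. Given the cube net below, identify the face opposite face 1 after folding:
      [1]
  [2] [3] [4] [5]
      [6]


Net: cross layout. Take square 3 as the base (bottom).
Fold the four squares in the horizontal row up around 3: 2 -> left, 4 -> right, 5 wraps to the top.
Fold 1 and 6 up from 3: 1 -> back, 6 -> front.
Opposite pairs are therefore: (1, 6), (2, 4), (3, 5).
Face 1 is opposite face 6.
face 6


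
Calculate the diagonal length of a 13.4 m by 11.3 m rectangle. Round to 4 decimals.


Shape: rectangle (diagonal via Pythagoras)
Sides: 13.4 m and 11.3 m
Formula: d = sqrt(l^2 + w^2)
l^2 = 179.56, w^2 = 127.69
l^2 + w^2 = 307.25
d = sqrt(307.25)
d = 17.5285
17.5285 m


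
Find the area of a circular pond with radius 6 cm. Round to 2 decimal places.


Shape: circle
Radius r = 6 cm
Formula: A = pi * r^2
r^2 = 6^2 = 36
A = pi * 36
A = 113.1
113.1 cm^2


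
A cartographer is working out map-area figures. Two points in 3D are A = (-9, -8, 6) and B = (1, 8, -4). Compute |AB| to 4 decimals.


3D distance between two points
P1 = (-9, -8, 6), P2 = (1, 8, -4)
Formula: d = sqrt((x2-x1)^2 + (y2-y1)^2 + (z2-z1)^2)
dx = 1 - -9 = 10
dy = 8 - -8 = 16
dz = -4 - 6 = -10
dx^2 + dy^2 + dz^2 = 100 + 256 + 100 = 456
d = sqrt(456)
d = 21.3542
21.3542 units


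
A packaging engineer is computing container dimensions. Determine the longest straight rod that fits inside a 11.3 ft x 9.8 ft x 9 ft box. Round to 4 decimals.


Shape: rectangular box (space diagonal)
l = 11.3 ft, w = 9.8 ft, h = 9 ft
Visualize: the diagonal of the base, then a right triangle with that diagonal and the height.
Formula: d = sqrt(l^2 + w^2 + h^2)
l^2 + w^2 + h^2 = 127.69 + 96.04 + 81 = 304.73
d = sqrt(304.73)
d = 17.4565
17.4565 ft


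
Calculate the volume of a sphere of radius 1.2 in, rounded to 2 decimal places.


Shape: sphere
Radius r = 1.2 in
Formula: V = (4/3) * pi * r^3
r^3 = 1.728
(4/3) * 1.728 = 2.304
V = 2.304 * pi
V = 7.24
7.24 in^3


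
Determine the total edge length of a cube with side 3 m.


Shape: cube
Side s = 3 m
A cube has 12 edges, all equal.
Formula: total edge length = 12 * s
Total = 12 * 3
Total = 36
36 m


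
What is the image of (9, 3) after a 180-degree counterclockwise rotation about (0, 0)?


Transformation: rotation about the origin
Original point: (9, 3)
Rule for 180 deg: (x, y) -> (-x, -y)
Apply: (9, 3) -> (-9, -3)
(-9, -3)


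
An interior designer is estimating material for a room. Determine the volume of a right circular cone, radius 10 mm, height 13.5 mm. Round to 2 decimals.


Shape: cone
Radius r = 10 mm, Height h = 13.5 mm
Formula: V = (1/3) * pi * r^2 * h
r^2 = 100
pi * r^2 * h = pi * 100 * 13.5 = 1350 * pi
V = 1350 * pi / 3
V = 1413.72
1413.72 mm^3
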